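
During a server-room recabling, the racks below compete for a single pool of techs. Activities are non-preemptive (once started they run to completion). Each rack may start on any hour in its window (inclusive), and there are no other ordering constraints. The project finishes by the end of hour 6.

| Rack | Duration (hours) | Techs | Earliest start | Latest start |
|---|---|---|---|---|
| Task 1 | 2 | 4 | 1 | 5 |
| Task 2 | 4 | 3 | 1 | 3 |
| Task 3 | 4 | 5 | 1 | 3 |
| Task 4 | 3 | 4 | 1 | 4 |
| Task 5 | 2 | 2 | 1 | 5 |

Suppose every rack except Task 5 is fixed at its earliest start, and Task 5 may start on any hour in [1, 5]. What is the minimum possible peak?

16

Task 5@1: h1:18  h2:18  h3:12  h4:8  h5:0  h6:0 → peak 18
Task 5@2: h1:16  h2:18  h3:14  h4:8  h5:0  h6:0 → peak 18
Task 5@3: h1:16  h2:16  h3:14  h4:10  h5:0  h6:0 → peak 16
Task 5@4: h1:16  h2:16  h3:12  h4:10  h5:2  h6:0 → peak 16
Task 5@5: h1:16  h2:16  h3:12  h4:8  h5:2  h6:2 → peak 16
Best is Task 5@3, peak 16.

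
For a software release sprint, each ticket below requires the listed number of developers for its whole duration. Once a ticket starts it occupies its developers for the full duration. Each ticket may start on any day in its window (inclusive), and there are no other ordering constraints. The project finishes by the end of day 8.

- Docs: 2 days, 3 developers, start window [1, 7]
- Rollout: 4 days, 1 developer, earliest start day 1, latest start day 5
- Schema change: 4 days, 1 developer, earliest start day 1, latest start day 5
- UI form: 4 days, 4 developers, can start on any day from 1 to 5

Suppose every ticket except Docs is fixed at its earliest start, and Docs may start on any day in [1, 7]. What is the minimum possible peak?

6

Docs@1: d1:9  d2:9  d3:6  d4:6  d5:0  d6:0  d7:0  d8:0 → peak 9
Docs@2: d1:6  d2:9  d3:9  d4:6  d5:0  d6:0  d7:0  d8:0 → peak 9
Docs@3: d1:6  d2:6  d3:9  d4:9  d5:0  d6:0  d7:0  d8:0 → peak 9
Docs@4: d1:6  d2:6  d3:6  d4:9  d5:3  d6:0  d7:0  d8:0 → peak 9
Docs@5: d1:6  d2:6  d3:6  d4:6  d5:3  d6:3  d7:0  d8:0 → peak 6
Docs@6: d1:6  d2:6  d3:6  d4:6  d5:0  d6:3  d7:3  d8:0 → peak 6
Docs@7: d1:6  d2:6  d3:6  d4:6  d5:0  d6:0  d7:3  d8:3 → peak 6
Best is Docs@5, peak 6.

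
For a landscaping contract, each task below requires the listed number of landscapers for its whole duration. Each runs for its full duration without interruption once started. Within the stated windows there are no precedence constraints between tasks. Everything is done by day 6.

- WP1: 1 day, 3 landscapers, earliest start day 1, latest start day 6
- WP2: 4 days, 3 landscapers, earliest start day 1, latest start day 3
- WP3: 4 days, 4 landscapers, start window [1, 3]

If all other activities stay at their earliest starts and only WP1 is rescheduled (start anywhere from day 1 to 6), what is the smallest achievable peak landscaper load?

WP1@1: d1:10  d2:7  d3:7  d4:7  d5:0  d6:0 → peak 10
WP1@2: d1:7  d2:10  d3:7  d4:7  d5:0  d6:0 → peak 10
WP1@3: d1:7  d2:7  d3:10  d4:7  d5:0  d6:0 → peak 10
WP1@4: d1:7  d2:7  d3:7  d4:10  d5:0  d6:0 → peak 10
WP1@5: d1:7  d2:7  d3:7  d4:7  d5:3  d6:0 → peak 7
WP1@6: d1:7  d2:7  d3:7  d4:7  d5:0  d6:3 → peak 7
Best is WP1@5, peak 7.

7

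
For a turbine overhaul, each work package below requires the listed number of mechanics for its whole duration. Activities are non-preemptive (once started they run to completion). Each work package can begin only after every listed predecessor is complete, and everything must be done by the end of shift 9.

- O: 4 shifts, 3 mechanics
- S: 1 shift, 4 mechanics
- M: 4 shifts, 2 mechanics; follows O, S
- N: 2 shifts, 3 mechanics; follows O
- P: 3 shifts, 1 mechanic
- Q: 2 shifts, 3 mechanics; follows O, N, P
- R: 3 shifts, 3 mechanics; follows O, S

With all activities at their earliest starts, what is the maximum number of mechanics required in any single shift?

Early-start schedule: O@1, S@1, M@5, N@5, P@1, Q@7, R@5.
Load per shift: shift 1: 8, shift 2: 4, shift 3: 4, shift 4: 3, shift 5: 8, shift 6: 8, shift 7: 8, shift 8: 5, shift 9: 0.
Peak is 8.

8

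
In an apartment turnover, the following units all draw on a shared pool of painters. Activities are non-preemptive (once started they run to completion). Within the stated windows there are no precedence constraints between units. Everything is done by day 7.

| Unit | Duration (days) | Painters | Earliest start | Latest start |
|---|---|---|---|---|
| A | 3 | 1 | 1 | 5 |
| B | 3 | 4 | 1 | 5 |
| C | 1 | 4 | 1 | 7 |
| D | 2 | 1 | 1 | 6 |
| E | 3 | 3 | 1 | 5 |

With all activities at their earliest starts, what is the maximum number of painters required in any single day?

13

Early-start schedule: A@1, B@1, C@1, D@1, E@1.
Load per day: day 1: 13, day 2: 9, day 3: 8, day 4: 0, day 5: 0, day 6: 0, day 7: 0.
Peak is 13.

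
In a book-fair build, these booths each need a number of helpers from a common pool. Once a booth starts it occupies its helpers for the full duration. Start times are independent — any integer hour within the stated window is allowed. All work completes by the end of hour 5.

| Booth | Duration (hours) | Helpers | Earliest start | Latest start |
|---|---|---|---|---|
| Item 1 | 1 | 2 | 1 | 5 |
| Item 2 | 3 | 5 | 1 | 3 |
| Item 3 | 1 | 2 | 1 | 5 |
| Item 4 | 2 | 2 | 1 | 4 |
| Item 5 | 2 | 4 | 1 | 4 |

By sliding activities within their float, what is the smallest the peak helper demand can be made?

7

Early-start (Item 1@1, Item 2@1, Item 3@1, Item 4@1, Item 5@1) gives peak 15: h1:15  h2:11  h3:5  h4:0  h5:0.
Shift Item 3→2, Item 4→3, Item 5→4.
Schedule Item 1@1, Item 2@1, Item 3@2, Item 4@3, Item 5@4: h1:7  h2:7  h3:7  h4:6  h5:4 — peak 7.
Total helper-hours = 31 over 5 hours ⇒ peak ≥ ⌈31/5⌉ = 7, so 7 is optimal.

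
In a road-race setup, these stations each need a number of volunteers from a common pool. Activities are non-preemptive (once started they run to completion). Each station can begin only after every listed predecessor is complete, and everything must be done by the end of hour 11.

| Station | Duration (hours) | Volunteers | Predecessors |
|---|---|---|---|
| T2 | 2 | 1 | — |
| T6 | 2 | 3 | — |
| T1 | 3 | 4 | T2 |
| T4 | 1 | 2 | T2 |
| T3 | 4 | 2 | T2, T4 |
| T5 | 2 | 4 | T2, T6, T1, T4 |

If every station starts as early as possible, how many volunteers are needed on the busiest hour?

Early-start schedule: T2@1, T6@1, T1@3, T4@3, T3@4, T5@6.
Load per hour: hour 1: 4, hour 2: 4, hour 3: 6, hour 4: 6, hour 5: 6, hour 6: 6, hour 7: 6, hour 8: 0, hour 9: 0, hour 10: 0, hour 11: 0.
Peak is 6.

6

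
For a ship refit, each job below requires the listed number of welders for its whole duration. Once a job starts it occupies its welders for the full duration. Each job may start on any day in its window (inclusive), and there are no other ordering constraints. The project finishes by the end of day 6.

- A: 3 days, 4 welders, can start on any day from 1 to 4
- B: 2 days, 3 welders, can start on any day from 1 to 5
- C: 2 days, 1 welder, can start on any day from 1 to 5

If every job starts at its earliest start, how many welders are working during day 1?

8

At early start, day 1 has: A, B, C.
Demand: 4 + 3 + 1 = 8.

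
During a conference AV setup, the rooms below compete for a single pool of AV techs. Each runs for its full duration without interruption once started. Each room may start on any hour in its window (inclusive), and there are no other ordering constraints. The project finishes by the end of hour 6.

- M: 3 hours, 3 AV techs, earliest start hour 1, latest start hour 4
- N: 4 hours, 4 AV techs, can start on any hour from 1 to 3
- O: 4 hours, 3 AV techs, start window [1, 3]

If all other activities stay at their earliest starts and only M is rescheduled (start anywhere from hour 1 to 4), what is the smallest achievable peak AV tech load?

10

M@1: h1:10  h2:10  h3:10  h4:7  h5:0  h6:0 → peak 10
M@2: h1:7  h2:10  h3:10  h4:10  h5:0  h6:0 → peak 10
M@3: h1:7  h2:7  h3:10  h4:10  h5:3  h6:0 → peak 10
M@4: h1:7  h2:7  h3:7  h4:10  h5:3  h6:3 → peak 10
Best is M@1, peak 10.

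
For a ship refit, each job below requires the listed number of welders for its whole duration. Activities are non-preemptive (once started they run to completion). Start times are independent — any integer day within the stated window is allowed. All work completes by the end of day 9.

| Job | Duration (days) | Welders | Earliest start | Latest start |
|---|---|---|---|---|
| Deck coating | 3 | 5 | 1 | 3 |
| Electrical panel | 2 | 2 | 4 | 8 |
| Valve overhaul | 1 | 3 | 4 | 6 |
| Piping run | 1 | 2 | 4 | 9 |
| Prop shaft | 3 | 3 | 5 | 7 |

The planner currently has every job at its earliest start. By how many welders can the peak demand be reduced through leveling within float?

2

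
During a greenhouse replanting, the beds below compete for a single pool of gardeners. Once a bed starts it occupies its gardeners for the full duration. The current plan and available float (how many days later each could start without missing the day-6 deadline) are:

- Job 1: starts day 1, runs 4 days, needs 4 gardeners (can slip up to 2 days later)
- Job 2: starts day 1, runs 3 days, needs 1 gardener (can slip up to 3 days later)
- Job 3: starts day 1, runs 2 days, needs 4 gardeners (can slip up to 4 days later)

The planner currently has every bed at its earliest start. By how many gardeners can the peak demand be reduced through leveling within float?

Early-start peak: d1:9  d2:9  d3:5  d4:4  d5:0  d6:0 ⇒ 9.
Leveled (Job 1@1, Job 2@1, Job 3@5): d1:5  d2:5  d3:5  d4:4  d5:4  d6:4 ⇒ 5.
Reduction 9 − 5 = 4.

4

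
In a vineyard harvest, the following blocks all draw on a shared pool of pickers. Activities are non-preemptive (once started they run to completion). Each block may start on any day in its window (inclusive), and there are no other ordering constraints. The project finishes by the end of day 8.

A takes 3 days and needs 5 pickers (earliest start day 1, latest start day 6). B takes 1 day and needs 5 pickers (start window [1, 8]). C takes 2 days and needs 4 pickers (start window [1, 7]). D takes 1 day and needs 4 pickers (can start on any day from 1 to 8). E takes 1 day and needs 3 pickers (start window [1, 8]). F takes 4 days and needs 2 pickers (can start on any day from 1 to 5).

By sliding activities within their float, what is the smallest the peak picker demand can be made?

Early-start (A@1, B@1, C@1, D@1, E@1, F@1) gives peak 23: d1:23  d2:11  d3:7  d4:2  d5:0  d6:0  d7:0  d8:0.
Shift B→4, C→5, D→7, E→8, F→5.
Schedule A@1, B@4, C@5, D@7, E@8, F@5: d1:5  d2:5  d3:5  d4:5  d5:6  d6:6  d7:6  d8:5 — peak 6.
Total picker-days = 43 over 8 days ⇒ peak ≥ ⌈43/8⌉ = 6, so 6 is optimal.

6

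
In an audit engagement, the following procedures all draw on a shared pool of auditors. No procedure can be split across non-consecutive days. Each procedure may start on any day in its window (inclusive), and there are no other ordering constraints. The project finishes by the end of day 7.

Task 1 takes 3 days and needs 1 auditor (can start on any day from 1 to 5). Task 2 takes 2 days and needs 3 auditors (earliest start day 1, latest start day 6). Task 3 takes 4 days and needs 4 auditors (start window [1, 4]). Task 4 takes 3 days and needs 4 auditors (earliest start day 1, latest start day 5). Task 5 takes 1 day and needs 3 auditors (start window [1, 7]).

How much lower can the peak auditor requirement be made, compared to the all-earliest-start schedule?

8

Early-start peak: d1:15  d2:12  d3:9  d4:4  d5:0  d6:0  d7:0 ⇒ 15.
Leveled (Task 1@1, Task 2@4, Task 3@1, Task 4@5, Task 5@6): d1:5  d2:5  d3:5  d4:7  d5:7  d6:7  d7:4 ⇒ 7.
Reduction 15 − 7 = 8.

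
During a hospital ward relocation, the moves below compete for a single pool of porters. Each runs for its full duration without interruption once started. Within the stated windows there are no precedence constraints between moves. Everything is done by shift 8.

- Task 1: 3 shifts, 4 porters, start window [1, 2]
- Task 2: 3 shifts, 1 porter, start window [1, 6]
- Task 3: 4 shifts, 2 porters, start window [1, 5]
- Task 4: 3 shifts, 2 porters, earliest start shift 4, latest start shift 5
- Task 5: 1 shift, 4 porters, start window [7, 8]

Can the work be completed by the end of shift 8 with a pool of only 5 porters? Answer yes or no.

yes

Schedule Task 1@1, Task 2@1, Task 3@4, Task 4@4, Task 5@8: s1:5  s2:5  s3:5  s4:4  s5:4  s6:4  s7:2  s8:4 — peak 5 ≤ 5.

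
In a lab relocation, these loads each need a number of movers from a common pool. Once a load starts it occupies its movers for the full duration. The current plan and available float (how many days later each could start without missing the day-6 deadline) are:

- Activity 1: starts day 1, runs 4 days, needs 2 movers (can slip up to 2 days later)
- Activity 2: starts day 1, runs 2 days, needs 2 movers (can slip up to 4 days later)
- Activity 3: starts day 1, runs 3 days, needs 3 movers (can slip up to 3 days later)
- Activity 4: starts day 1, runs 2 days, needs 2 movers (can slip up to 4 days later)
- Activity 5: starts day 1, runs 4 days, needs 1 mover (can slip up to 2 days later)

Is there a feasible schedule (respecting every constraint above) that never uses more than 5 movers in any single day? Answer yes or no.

The minimum achievable peak is 6; 5 < 6, so no feasible schedule stays within the cap.

no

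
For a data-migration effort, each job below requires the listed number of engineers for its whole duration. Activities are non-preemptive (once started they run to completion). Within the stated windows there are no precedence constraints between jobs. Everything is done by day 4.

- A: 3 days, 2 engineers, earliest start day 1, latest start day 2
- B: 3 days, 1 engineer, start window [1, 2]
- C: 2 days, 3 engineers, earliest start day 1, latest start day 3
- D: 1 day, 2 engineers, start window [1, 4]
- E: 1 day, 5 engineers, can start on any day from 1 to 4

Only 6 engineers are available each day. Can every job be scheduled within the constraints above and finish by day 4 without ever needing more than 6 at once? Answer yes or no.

Schedule A@1, B@1, C@1, D@3, E@4: d1:6  d2:6  d3:5  d4:5 — peak 6 ≤ 6.

yes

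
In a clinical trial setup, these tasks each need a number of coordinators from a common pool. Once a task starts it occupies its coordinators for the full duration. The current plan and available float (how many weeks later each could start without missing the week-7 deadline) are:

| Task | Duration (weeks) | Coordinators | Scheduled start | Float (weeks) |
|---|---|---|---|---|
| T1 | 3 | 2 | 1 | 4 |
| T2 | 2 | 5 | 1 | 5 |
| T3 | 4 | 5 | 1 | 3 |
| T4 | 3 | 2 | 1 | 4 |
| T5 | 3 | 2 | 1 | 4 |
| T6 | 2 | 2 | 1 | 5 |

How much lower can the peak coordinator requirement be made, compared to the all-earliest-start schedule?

9

Early-start peak: w1:18  w2:18  w3:11  w4:5  w5:0  w6:0  w7:0 ⇒ 18.
Leveled (T1@1, T2@1, T3@3, T4@1, T5@4, T6@4): w1:9  w2:9  w3:9  w4:9  w5:9  w6:7  w7:0 ⇒ 9.
Reduction 18 − 9 = 9.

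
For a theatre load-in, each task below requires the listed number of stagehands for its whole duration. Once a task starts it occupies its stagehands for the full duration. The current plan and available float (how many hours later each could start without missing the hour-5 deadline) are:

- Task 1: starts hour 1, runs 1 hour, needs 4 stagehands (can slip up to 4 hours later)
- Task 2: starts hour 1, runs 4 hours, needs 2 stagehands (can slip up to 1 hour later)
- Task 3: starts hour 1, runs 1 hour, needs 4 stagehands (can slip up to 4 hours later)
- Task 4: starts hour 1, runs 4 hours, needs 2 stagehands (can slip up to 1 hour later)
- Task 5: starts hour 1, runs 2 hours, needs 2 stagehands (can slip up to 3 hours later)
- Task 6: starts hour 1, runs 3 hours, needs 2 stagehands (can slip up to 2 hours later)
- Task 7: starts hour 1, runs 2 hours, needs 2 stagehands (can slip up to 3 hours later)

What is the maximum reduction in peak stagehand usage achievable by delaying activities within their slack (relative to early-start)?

10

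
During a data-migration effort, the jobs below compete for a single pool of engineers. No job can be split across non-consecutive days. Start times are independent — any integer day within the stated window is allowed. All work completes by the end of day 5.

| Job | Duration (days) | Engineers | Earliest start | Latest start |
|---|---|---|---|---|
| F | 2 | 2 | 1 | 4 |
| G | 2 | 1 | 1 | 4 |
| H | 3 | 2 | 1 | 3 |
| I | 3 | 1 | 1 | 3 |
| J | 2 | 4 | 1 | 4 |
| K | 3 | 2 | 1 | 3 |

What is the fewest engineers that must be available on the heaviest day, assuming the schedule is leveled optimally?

Early-start (F@1, G@1, H@1, I@1, J@1, K@1) gives peak 12: d1:12  d2:12  d3:5  d4:0  d5:0.
Shift J→4, K→3.
Schedule F@1, G@1, H@1, I@1, J@4, K@3: d1:6  d2:6  d3:5  d4:6  d5:6 — peak 6.
Total engineer-days = 29 over 5 days ⇒ peak ≥ ⌈29/5⌉ = 6, so 6 is optimal.

6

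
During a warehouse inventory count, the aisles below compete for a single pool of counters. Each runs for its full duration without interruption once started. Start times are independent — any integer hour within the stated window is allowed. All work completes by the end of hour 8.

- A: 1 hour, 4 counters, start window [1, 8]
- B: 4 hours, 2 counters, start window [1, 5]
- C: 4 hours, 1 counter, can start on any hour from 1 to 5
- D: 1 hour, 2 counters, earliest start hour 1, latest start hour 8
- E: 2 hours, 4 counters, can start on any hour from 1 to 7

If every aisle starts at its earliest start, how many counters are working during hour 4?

At early start, hour 4 has: B, C.
Demand: 2 + 1 = 3.

3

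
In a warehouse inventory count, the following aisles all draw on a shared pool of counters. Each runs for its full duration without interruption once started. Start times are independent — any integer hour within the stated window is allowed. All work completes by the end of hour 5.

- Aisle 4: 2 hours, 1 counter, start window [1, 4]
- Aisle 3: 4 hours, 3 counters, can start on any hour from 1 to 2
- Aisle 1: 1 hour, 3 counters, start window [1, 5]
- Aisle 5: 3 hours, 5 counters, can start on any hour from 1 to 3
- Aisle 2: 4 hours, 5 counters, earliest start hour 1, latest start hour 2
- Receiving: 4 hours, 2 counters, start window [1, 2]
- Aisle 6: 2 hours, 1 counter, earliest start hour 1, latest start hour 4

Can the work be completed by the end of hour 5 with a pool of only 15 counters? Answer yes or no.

Schedule Aisle 4@1, Aisle 3@1, Aisle 1@1, Aisle 5@3, Aisle 2@1, Receiving@1, Aisle 6@1: h1:15  h2:12  h3:15  h4:15  h5:5 — peak 15 ≤ 15.

yes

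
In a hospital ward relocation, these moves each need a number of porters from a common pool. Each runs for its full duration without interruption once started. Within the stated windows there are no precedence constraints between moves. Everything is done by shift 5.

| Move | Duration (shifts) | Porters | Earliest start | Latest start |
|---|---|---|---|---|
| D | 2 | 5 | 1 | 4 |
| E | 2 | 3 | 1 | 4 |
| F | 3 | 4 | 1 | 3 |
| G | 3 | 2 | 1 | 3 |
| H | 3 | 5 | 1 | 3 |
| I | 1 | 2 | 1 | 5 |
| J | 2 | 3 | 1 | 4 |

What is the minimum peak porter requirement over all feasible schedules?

Early-start (D@1, E@1, F@1, G@1, H@1, I@1, J@1) gives peak 24: s1:24  s2:22  s3:11  s4:0  s5:0.
Shift G→3, H→3, I→4, J→4.
Schedule D@1, E@1, F@1, G@3, H@3, I@4, J@4: s1:12  s2:12  s3:11  s4:12  s5:10 — peak 12.
Total porter-shifts = 57 over 5 shifts ⇒ peak ≥ ⌈57/5⌉ = 12, so 12 is optimal.

12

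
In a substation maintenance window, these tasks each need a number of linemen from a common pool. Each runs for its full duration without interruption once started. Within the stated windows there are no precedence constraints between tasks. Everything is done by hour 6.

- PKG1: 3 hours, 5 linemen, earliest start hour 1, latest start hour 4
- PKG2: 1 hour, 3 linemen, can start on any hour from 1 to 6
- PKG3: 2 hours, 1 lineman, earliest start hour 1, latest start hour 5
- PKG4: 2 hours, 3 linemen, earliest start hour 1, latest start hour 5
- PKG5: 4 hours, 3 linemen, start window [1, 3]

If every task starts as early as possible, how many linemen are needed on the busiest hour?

15

Early-start schedule: PKG1@1, PKG2@1, PKG3@1, PKG4@1, PKG5@1.
Load per hour: hour 1: 15, hour 2: 12, hour 3: 8, hour 4: 3, hour 5: 0, hour 6: 0.
Peak is 15.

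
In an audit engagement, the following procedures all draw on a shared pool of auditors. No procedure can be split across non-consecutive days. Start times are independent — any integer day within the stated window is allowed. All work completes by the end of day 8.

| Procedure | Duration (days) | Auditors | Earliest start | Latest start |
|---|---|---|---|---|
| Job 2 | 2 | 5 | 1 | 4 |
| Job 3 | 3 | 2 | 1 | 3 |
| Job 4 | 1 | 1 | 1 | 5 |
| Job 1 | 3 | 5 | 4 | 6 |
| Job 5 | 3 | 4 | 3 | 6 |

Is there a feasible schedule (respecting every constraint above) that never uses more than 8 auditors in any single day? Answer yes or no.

yes

Schedule Job 2@1, Job 3@3, Job 4@1, Job 1@6, Job 5@3: d1:6  d2:5  d3:6  d4:6  d5:6  d6:5  d7:5  d8:5 — peak 6 ≤ 8.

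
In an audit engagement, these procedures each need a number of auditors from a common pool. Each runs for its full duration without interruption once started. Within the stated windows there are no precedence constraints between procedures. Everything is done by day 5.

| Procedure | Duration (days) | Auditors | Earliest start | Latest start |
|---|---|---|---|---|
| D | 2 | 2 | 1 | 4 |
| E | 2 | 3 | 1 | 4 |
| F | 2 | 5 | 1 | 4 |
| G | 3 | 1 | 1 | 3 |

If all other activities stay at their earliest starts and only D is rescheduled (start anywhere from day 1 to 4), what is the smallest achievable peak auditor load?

D@1: d1:11  d2:11  d3:1  d4:0  d5:0 → peak 11
D@2: d1:9  d2:11  d3:3  d4:0  d5:0 → peak 11
D@3: d1:9  d2:9  d3:3  d4:2  d5:0 → peak 9
D@4: d1:9  d2:9  d3:1  d4:2  d5:2 → peak 9
Best is D@3, peak 9.

9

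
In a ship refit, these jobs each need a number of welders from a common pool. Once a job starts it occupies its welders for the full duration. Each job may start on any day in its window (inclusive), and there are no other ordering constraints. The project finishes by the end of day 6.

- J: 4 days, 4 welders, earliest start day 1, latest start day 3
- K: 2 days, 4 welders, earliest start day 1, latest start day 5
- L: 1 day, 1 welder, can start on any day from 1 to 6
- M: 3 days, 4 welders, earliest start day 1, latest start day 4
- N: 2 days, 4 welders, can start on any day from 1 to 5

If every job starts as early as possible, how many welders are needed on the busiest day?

Early-start schedule: J@1, K@1, L@1, M@1, N@1.
Load per day: day 1: 17, day 2: 16, day 3: 8, day 4: 4, day 5: 0, day 6: 0.
Peak is 17.

17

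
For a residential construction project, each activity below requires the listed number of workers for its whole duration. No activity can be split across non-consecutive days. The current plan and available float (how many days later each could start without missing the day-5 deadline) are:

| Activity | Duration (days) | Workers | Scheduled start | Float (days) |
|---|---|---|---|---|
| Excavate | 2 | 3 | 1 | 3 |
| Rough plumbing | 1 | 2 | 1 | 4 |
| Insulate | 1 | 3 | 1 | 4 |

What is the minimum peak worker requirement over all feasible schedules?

3

Early-start (Excavate@1, Rough plumbing@1, Insulate@1) gives peak 8: d1:8  d2:3  d3:0  d4:0  d5:0.
Shift Rough plumbing→3, Insulate→4.
Schedule Excavate@1, Rough plumbing@3, Insulate@4: d1:3  d2:3  d3:2  d4:3  d5:0 — peak 3.
Total worker-days = 11 over 5 days ⇒ peak ≥ ⌈11/5⌉ = 3, so 3 is optimal.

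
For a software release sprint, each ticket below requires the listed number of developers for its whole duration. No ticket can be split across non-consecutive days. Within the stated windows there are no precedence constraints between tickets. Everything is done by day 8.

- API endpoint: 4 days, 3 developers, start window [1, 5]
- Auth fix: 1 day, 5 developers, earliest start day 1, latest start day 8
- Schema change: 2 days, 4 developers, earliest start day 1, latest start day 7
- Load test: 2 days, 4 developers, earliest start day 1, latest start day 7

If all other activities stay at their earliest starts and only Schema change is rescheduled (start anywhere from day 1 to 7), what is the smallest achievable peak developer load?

12

Schema change@1: d1:16  d2:11  d3:3  d4:3  d5:0  d6:0  d7:0  d8:0 → peak 16
Schema change@2: d1:12  d2:11  d3:7  d4:3  d5:0  d6:0  d7:0  d8:0 → peak 12
Schema change@3: d1:12  d2:7  d3:7  d4:7  d5:0  d6:0  d7:0  d8:0 → peak 12
Schema change@4: d1:12  d2:7  d3:3  d4:7  d5:4  d6:0  d7:0  d8:0 → peak 12
Schema change@5: d1:12  d2:7  d3:3  d4:3  d5:4  d6:4  d7:0  d8:0 → peak 12
Schema change@6: d1:12  d2:7  d3:3  d4:3  d5:0  d6:4  d7:4  d8:0 → peak 12
Schema change@7: d1:12  d2:7  d3:3  d4:3  d5:0  d6:0  d7:4  d8:4 → peak 12
Best is Schema change@2, peak 12.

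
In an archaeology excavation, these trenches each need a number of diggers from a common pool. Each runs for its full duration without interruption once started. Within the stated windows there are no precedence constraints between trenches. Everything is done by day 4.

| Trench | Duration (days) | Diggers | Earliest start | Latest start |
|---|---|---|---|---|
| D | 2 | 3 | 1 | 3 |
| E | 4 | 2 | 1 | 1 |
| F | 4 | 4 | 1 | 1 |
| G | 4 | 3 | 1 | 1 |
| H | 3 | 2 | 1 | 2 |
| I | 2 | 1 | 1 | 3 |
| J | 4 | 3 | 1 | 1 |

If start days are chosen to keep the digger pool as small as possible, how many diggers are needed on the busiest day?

17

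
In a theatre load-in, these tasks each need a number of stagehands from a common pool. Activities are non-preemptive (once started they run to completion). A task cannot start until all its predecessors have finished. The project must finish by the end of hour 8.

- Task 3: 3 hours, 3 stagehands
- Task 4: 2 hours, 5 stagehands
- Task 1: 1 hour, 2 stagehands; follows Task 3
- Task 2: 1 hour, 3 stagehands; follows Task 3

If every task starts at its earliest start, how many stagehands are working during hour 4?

At early start, hour 4 has: Task 1, Task 2.
Demand: 2 + 3 = 5.

5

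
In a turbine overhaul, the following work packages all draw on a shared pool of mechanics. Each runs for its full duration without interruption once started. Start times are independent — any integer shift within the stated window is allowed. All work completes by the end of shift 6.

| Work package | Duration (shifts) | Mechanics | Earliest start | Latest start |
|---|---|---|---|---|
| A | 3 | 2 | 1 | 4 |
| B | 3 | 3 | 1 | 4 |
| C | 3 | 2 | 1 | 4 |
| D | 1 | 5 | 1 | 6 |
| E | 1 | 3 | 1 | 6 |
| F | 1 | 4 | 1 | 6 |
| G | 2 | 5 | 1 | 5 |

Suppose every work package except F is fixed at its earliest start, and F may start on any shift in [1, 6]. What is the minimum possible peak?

20

F@1: s1:24  s2:12  s3:7  s4:0  s5:0  s6:0 → peak 24
F@2: s1:20  s2:16  s3:7  s4:0  s5:0  s6:0 → peak 20
F@3: s1:20  s2:12  s3:11  s4:0  s5:0  s6:0 → peak 20
F@4: s1:20  s2:12  s3:7  s4:4  s5:0  s6:0 → peak 20
F@5: s1:20  s2:12  s3:7  s4:0  s5:4  s6:0 → peak 20
F@6: s1:20  s2:12  s3:7  s4:0  s5:0  s6:4 → peak 20
Best is F@2, peak 20.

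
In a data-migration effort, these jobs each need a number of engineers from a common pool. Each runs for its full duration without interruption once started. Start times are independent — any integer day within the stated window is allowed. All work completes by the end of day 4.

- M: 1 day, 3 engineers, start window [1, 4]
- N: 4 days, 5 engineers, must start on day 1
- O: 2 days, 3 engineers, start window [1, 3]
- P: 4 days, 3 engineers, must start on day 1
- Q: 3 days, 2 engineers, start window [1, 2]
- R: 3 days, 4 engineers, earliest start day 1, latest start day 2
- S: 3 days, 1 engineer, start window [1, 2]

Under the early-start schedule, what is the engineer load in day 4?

8

At early start, day 4 has: N, P.
Demand: 5 + 3 = 8.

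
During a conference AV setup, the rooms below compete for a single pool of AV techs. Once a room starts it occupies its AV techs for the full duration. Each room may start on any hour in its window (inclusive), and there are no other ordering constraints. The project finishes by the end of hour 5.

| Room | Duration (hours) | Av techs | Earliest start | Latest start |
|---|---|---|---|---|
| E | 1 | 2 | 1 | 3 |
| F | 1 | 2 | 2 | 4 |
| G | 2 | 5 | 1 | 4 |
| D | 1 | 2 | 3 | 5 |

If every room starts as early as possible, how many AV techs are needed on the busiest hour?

7

Early-start schedule: E@1, F@2, G@1, D@3.
Load per hour: hour 1: 7, hour 2: 7, hour 3: 2, hour 4: 0, hour 5: 0.
Peak is 7.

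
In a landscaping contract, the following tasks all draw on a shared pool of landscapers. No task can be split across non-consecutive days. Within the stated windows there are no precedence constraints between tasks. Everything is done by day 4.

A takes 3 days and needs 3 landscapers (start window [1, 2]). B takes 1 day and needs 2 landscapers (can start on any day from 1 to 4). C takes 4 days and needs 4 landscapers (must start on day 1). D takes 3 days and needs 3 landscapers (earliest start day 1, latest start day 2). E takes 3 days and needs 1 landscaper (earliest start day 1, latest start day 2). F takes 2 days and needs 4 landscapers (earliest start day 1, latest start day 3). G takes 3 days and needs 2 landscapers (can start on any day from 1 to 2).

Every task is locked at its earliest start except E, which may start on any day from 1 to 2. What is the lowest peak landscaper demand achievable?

E@1: d1:19  d2:17  d3:13  d4:4 → peak 19
E@2: d1:18  d2:17  d3:13  d4:5 → peak 18
Best is E@2, peak 18.

18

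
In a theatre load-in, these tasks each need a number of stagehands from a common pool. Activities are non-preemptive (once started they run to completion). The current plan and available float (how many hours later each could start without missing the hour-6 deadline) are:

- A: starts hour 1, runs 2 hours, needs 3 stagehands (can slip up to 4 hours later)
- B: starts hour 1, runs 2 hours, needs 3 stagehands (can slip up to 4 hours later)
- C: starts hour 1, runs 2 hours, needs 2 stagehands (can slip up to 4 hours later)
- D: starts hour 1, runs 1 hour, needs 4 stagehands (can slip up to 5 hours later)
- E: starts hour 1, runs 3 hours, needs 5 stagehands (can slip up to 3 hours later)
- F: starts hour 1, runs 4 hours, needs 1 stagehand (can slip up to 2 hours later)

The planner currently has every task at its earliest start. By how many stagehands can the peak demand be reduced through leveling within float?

11

Early-start peak: h1:18  h2:14  h3:6  h4:1  h5:0  h6:0 ⇒ 18.
Leveled (A@1, B@1, C@5, D@3, E@4, F@1): h1:7  h2:7  h3:5  h4:6  h5:7  h6:7 ⇒ 7.
Reduction 18 − 7 = 11.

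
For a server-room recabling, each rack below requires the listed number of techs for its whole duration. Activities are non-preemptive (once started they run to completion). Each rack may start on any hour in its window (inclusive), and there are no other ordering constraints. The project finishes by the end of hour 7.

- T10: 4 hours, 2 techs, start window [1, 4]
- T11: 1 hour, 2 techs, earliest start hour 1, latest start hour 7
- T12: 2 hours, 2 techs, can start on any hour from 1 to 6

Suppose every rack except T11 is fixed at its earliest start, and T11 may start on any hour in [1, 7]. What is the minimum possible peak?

T11@1: h1:6  h2:4  h3:2  h4:2  h5:0  h6:0  h7:0 → peak 6
T11@2: h1:4  h2:6  h3:2  h4:2  h5:0  h6:0  h7:0 → peak 6
T11@3: h1:4  h2:4  h3:4  h4:2  h5:0  h6:0  h7:0 → peak 4
T11@4: h1:4  h2:4  h3:2  h4:4  h5:0  h6:0  h7:0 → peak 4
T11@5: h1:4  h2:4  h3:2  h4:2  h5:2  h6:0  h7:0 → peak 4
T11@6: h1:4  h2:4  h3:2  h4:2  h5:0  h6:2  h7:0 → peak 4
T11@7: h1:4  h2:4  h3:2  h4:2  h5:0  h6:0  h7:2 → peak 4
Best is T11@3, peak 4.

4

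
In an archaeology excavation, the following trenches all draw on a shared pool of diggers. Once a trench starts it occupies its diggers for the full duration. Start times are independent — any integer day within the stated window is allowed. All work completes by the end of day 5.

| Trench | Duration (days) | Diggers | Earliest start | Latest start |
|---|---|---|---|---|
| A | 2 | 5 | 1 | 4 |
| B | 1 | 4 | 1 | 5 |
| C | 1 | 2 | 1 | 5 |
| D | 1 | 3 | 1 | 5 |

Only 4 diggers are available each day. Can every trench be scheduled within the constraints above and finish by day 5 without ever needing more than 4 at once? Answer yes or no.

no

The minimum achievable peak is 5; 4 < 5, so no feasible schedule stays within the cap.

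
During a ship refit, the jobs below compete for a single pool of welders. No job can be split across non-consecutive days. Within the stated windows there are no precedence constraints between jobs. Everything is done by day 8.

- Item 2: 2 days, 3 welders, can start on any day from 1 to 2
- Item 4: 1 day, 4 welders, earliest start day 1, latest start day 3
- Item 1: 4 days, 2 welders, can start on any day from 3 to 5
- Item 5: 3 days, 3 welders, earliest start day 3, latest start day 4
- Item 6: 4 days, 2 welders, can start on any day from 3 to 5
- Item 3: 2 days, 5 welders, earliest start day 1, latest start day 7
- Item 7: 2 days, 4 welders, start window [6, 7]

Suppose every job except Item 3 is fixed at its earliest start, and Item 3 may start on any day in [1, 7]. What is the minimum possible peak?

Item 3@1: d1:12  d2:8  d3:7  d4:7  d5:7  d6:8  d7:4  d8:0 → peak 12
Item 3@2: d1:7  d2:8  d3:12  d4:7  d5:7  d6:8  d7:4  d8:0 → peak 12
Item 3@3: d1:7  d2:3  d3:12  d4:12  d5:7  d6:8  d7:4  d8:0 → peak 12
Item 3@4: d1:7  d2:3  d3:7  d4:12  d5:12  d6:8  d7:4  d8:0 → peak 12
Item 3@5: d1:7  d2:3  d3:7  d4:7  d5:12  d6:13  d7:4  d8:0 → peak 13
Item 3@6: d1:7  d2:3  d3:7  d4:7  d5:7  d6:13  d7:9  d8:0 → peak 13
Item 3@7: d1:7  d2:3  d3:7  d4:7  d5:7  d6:8  d7:9  d8:5 → peak 9
Best is Item 3@7, peak 9.

9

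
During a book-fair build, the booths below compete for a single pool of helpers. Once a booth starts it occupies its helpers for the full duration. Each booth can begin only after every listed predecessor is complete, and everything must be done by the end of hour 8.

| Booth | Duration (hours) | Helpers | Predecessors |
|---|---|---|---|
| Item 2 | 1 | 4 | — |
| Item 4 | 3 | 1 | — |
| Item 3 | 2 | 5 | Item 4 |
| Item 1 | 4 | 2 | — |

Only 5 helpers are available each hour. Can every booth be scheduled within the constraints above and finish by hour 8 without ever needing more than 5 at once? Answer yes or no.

Schedule Item 2@1, Item 4@1, Item 3@6, Item 1@2: h1:5  h2:3  h3:3  h4:2  h5:2  h6:5  h7:5  h8:0 — peak 5 ≤ 5.

yes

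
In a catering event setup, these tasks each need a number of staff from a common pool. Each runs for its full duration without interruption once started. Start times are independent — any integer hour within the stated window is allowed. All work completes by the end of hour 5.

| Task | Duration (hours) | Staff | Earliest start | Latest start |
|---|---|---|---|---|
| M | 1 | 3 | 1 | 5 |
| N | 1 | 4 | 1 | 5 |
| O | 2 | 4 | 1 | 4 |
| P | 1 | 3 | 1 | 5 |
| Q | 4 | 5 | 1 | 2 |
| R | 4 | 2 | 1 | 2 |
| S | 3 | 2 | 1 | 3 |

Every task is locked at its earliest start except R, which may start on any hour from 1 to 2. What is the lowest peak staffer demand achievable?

21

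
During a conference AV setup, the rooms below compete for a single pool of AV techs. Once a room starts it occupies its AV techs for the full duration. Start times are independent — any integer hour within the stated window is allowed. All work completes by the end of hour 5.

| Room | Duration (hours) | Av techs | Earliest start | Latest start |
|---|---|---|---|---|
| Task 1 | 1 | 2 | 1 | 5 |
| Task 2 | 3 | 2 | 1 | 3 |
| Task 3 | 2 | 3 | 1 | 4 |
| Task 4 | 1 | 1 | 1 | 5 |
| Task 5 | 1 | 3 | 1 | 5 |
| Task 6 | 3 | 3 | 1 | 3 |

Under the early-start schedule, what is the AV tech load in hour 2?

8

At early start, hour 2 has: Task 2, Task 3, Task 6.
Demand: 2 + 3 + 3 = 8.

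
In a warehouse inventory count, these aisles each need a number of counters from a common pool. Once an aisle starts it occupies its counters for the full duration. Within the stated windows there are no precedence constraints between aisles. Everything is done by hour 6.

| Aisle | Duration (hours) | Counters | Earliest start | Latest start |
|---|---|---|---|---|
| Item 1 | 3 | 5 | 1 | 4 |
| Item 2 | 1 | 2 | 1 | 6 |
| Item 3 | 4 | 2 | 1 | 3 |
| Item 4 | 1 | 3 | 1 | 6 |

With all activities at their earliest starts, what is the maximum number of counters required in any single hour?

12

Early-start schedule: Item 1@1, Item 2@1, Item 3@1, Item 4@1.
Load per hour: hour 1: 12, hour 2: 7, hour 3: 7, hour 4: 2, hour 5: 0, hour 6: 0.
Peak is 12.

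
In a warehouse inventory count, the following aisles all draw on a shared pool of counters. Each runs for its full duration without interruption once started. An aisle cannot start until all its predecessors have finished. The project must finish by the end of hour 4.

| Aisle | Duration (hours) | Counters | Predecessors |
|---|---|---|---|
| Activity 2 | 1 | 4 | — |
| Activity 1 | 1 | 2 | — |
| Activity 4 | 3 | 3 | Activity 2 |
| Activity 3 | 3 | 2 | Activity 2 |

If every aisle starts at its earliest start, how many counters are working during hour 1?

6

At early start, hour 1 has: Activity 2, Activity 1.
Demand: 4 + 2 = 6.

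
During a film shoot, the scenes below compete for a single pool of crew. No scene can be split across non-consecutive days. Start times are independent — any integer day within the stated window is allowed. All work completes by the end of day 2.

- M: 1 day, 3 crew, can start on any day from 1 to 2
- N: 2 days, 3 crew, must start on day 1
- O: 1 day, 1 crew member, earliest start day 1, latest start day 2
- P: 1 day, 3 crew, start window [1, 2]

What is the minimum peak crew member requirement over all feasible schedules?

7

Early-start (M@1, N@1, O@1, P@1) gives peak 10: d1:10  d2:3.
Shift P→2.
Schedule M@1, N@1, O@1, P@2: d1:7  d2:6 — peak 7.
Total crew member-days = 13 over 2 days ⇒ peak ≥ ⌈13/2⌉ = 7, so 7 is optimal.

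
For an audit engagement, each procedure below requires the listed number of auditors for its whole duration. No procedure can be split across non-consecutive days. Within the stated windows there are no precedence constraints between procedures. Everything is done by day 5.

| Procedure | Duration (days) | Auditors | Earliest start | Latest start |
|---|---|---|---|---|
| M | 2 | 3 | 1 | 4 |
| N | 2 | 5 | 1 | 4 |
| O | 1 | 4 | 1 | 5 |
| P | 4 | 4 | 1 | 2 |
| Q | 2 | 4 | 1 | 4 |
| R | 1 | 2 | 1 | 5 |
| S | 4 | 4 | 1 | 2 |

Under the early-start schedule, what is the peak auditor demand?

Early-start schedule: M@1, N@1, O@1, P@1, Q@1, R@1, S@1.
Load per day: day 1: 26, day 2: 20, day 3: 8, day 4: 8, day 5: 0.
Peak is 26.

26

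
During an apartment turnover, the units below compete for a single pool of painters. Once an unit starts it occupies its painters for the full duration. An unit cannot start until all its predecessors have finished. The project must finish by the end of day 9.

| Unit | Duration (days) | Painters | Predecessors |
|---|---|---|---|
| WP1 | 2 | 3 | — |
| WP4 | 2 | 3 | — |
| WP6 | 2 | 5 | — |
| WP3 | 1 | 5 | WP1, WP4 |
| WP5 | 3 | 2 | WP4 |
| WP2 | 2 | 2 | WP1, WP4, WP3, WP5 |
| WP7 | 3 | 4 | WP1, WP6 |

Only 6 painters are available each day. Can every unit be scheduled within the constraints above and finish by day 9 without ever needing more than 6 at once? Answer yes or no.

no

The minimum achievable peak is 7; 6 < 7, so no feasible schedule stays within the cap.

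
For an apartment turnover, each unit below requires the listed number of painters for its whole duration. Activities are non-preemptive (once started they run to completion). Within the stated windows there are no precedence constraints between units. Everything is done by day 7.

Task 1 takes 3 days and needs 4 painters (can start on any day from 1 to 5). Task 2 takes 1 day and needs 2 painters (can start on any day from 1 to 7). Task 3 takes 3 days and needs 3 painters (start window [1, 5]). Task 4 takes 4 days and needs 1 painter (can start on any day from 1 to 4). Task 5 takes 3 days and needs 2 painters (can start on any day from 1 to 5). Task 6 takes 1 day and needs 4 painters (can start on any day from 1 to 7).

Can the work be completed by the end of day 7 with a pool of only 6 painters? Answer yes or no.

yes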